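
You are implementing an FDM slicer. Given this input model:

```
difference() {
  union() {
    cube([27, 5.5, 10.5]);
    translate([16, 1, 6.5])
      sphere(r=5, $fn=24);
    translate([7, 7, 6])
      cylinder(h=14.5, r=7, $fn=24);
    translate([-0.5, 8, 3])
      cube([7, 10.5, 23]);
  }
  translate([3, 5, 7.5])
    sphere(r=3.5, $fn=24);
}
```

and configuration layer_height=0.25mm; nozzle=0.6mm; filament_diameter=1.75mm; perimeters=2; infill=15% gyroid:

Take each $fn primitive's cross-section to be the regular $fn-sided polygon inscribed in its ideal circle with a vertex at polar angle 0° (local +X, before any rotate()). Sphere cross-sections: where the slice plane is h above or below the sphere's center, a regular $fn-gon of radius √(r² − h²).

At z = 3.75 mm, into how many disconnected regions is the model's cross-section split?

At z = 3.75 mm: the cube is present — its section is the full 27×5.5 rectangle; the r=5 sphere at (16, 1) contributes a regular 24-gon of circumradius √(5²−2.75²) = 4.176; the cylinder at (7, 7) is not intersected at this z (z outside [6, 20.5]); the cube at (-0.5, 8) is present — its section is the full 7×10.5 rectangle; Combining (union): the regions partially overlap (shared area 35.30 mm²), so overlapping operands fuse into one piece — 2 connected regions; the sphere at (3, 5) is absent (|z−center|=3.750 > r=3.5); After the difference (first − rest): none of the subtracted shapes is present at this height, so that combined region is unchanged — 2 connected regions. The result has 2 disconnected regions.

2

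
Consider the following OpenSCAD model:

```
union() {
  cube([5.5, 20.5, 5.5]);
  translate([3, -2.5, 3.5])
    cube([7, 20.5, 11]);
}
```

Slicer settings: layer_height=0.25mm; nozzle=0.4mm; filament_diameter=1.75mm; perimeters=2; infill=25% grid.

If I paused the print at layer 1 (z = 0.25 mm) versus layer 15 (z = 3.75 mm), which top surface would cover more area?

layer 15 (z = 3.75 mm)

Layer 1 (z = 0.25): the cube is present — its section is the full 5.5×20.5 rectangle (area 112.75 mm²); the cube at (3, -2.5) is not intersected at this z (z outside [3.5, 14.5]); Merging all regions: only the 5.5×20.5 cube is present, so the union is just that shape — area = 112.75 mm². So its area = 112.75 mm². Layer 15 (z = 3.75): the cube (footprint 5.5×20.5) is included at this height (area 112.75 mm²); the 7×20.5 cube at (3, -2.5) contributes its full rectangle (area 143.50 mm²); Taking the union: the regions partially overlap — summed areas 256.25 mm² minus the doubly-counted overlap 45.00 mm² gives 211.25 mm² — area = 211.25 mm². So its area = 211.25 mm². Layer 15 is larger (211.25 vs 112.75 mm²).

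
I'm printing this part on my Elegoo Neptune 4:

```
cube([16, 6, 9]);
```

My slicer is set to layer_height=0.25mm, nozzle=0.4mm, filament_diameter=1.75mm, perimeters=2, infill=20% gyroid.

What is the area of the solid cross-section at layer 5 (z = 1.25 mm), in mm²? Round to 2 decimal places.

At z = 1.25 mm: the cube (footprint 16×6) is included at this height (area 96.00 mm²). Overall, the cross-section is a single solid region. Net area = 96.00 mm².

96.00 mm²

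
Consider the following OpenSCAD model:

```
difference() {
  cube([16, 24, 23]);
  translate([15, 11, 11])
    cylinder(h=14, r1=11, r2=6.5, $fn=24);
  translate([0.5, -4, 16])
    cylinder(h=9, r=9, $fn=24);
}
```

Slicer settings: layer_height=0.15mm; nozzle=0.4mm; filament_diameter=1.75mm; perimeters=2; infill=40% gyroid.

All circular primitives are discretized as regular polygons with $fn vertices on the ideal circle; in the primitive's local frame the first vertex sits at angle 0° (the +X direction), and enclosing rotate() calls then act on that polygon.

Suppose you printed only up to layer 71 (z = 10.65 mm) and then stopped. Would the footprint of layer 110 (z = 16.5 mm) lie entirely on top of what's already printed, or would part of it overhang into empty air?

entirely on top

Compare the two slices. At z = 10.65: the cube (footprint 16×24) is included at this height (area 384.00 mm²); the cone at (15, 11) is absent (z outside [11, 25]); the cylinder at (0.5, -4) is absent (z outside [16, 25]); Subtracting the remaining from the first: none of the subtracted shapes is present at this height, so the 16×24 cube is unchanged — area = 384.00 mm². At z = 16.5: the cube is present — its section is the full 16×24 rectangle (area 384.00 mm²); the cone at (15, 11) contributes a regular 24-gon of circumradius 9.232 (interpolated between r1=11 and r2=6.5 at t=0.393) (area = (24/2)·9.232²·sin(360°/24) = 264.72 mm²); the r=9 cylinder at (0.5, -4) gives a regular 24-gon of circumradius 9 (constant along its height) (area = (24/2)·9.000²·sin(360°/24) = 251.57 mm²); Taking the first minus the rest: starting from the 16×24 cube (384.00 mm²), the cone at (15, 11) partially overlaps it — only the 150.69 mm² overlap (of its 264.72 mm²) is removed, clipping the outline; the r=9 cylinder at (0.5, -4) partially overlaps it — only the 30.82 mm² overlap (of its 251.57 mm²) is removed, clipping the outline — area = 202.48 mm². Checking containment: the cross-section at z = 16.5 is a subset of the cross-section at z = 10.65.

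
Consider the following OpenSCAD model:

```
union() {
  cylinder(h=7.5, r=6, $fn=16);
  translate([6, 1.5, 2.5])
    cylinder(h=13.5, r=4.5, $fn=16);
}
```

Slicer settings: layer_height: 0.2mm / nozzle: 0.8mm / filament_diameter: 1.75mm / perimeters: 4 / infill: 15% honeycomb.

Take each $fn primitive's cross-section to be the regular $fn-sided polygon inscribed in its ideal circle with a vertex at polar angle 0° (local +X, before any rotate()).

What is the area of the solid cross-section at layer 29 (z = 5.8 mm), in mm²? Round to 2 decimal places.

148.33 mm²

At z = 5.8 mm: the r=6 cylinder contributes a regular 16-gon of circumradius 6 (area = (16/2)·6.000²·sin(360°/16) = 110.21 mm²); the cylinder at (6, 1.5): section is a regular 16-gon, circumradius r=4.5 (area = (16/2)·4.500²·sin(360°/16) = 61.99 mm²); Taking the union: the regions partially overlap — summed areas 172.21 mm² minus the doubly-counted overlap 23.88 mm² gives 148.33 mm² — area = 148.33 mm². Overall, the cross-section is a single solid region. Net area = 148.33 mm².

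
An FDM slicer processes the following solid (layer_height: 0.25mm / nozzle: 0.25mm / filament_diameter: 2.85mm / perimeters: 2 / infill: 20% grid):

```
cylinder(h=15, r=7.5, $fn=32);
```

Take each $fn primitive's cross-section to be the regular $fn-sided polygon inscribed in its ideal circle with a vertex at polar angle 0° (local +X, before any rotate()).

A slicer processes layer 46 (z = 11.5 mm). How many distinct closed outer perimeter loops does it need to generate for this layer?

At z = 11.5 mm: the cylinder: section is a regular 32-gon, circumradius r=7.5. The result has 1 disconnected region.

1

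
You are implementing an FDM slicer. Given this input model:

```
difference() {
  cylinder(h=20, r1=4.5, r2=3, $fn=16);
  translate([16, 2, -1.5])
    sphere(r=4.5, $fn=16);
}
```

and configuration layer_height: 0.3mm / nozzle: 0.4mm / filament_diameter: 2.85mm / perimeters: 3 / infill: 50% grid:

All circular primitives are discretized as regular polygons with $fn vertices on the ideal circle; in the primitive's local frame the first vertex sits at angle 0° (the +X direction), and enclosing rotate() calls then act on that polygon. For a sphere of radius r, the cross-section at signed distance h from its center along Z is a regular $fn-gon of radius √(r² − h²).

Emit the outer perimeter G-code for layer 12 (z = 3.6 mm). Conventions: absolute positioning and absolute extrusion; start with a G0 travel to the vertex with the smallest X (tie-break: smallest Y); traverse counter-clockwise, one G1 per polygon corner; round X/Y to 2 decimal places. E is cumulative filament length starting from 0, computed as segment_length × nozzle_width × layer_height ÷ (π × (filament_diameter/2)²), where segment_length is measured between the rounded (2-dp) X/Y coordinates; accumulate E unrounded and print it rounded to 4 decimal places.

G0 X-4.23 Y0.00 Z3.60
G1 X-3.91 Y-1.62 E0.0311
G1 X-2.99 Y-2.99 E0.0621
G1 X-1.62 Y-3.91 E0.0931
G1 X0.00 Y-4.23 E0.1242
G1 X1.62 Y-3.91 E0.1553
G1 X2.99 Y-2.99 E0.1863
G1 X3.91 Y-1.62 E0.2174
G1 X4.23 Y0.00 E0.2484
G1 X3.91 Y1.62 E0.2795
G1 X2.99 Y2.99 E0.3105
G1 X1.62 Y3.91 E0.3416
G1 X0.00 Y4.23 E0.3726
G1 X-1.62 Y3.91 E0.4037
G1 X-2.99 Y2.99 E0.4347
G1 X-3.91 Y1.62 E0.4658
G1 X-4.23 Y0.00 E0.4968

At z = 3.6 mm: the cone contributes a regular 16-gon of circumradius 4.230 (interpolated between r1=4.5 and r2=3 at t=0.180); the sphere at (16, 2) is absent (|z−center|=5.100 > r=4.5); Subtracting the remaining from the first: none of the subtracted shapes is present at this height, so the cone is unchanged — 1 connected region. The outline is a single polygon with 16 vertices. Extrusion per mm of travel: 0.4 × 0.3 / (π × 1.425²) = 0.018811. Accumulating E over each segment gives final E = 0.4968.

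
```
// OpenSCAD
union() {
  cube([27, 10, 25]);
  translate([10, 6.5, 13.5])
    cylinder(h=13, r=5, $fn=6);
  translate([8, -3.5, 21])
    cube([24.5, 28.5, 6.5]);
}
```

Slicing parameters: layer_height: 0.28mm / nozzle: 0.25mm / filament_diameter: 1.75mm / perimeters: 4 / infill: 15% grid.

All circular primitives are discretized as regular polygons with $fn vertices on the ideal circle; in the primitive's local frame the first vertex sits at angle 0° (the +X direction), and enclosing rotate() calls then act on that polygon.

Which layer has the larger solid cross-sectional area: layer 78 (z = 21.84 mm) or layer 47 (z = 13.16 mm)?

Layer 78 (z = 21.84): the cube is present — its section is the full 27×10 rectangle (area 270.00 mm²); the r=5 cylinder at (10, 6.5) contributes a regular 6-gon of circumradius 5 (area = (6/2)·5.000²·sin(360°/6) = 64.95 mm²); the cube at (8, -3.5) is present — its section is the full 24.5×28.5 rectangle (area 698.25 mm²); Taking the union: the regions partially overlap — summed areas 1033.20 mm² minus the doubly-counted overlap 254.34 mm² gives 778.86 mm² — area = 778.86 mm². So its area = 778.86 mm². Layer 47 (z = 13.16): the 27×10 cube contributes its full rectangle (area 270.00 mm²); the cylinder at (10, 6.5) is absent (z outside [13.5, 26.5]); the cube at (8, -3.5) is not intersected at this z (z outside [21, 27.5]); Combining (union): only the 27×10 cube is present, so the union is just that shape — area = 270.00 mm². So its area = 270.00 mm². Layer 78 is larger (778.86 vs 270.00 mm²).

layer 78 (z = 21.84 mm)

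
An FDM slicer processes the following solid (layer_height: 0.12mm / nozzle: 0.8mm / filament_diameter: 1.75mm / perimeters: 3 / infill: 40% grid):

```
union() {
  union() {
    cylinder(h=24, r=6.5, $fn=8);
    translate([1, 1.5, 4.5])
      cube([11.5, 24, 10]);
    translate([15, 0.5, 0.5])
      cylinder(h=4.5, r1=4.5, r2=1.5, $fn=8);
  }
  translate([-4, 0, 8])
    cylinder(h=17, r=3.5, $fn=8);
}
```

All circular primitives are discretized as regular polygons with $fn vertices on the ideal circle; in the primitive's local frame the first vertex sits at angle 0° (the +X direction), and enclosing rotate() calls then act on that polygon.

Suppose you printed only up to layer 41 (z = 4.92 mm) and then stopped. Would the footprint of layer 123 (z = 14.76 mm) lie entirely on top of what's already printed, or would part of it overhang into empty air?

Compare the two slices. At z = 4.92: the r=6.5 cylinder gives a regular 8-gon of circumradius 6.5 (constant along its height) (area = (8/2)·6.500²·sin(360°/8) = 119.50 mm²); the cube at (1, 1.5) is present — its section is the full 11.5×24 rectangle (area 276.00 mm²); the cone at (15, 0.5) contributes a regular 8-gon of circumradius 1.553 (interpolated between r1=4.5 and r2=1.5 at t=0.982) (area = (8/2)·1.553²·sin(360°/8) = 6.82 mm²); Combining (union): the regions partially overlap — summed areas 402.33 mm² minus the doubly-counted overlap 15.80 mm² gives 386.53 mm² — area = 386.53 mm²; the cylinder at (-4, 0) does not reach this height (z outside [8, 25]); Combining (union): only the result so far is present, so the union is just that shape — area = 386.53 mm². At z = 14.76: the r=6.5 cylinder gives a regular 8-gon of circumradius 6.5 (constant along its height) (area = (8/2)·6.500²·sin(360°/8) = 119.50 mm²); the cube at (1, 1.5) is absent (z outside [4.5, 14.5]); the cone at (15, 0.5) is not intersected at this z (z outside [0.5, 5]); Merging all regions: only the r=6.5 cylinder is present, so the union is just that shape — area = 119.50 mm²; the r=3.5 cylinder at (-4, 0) contributes a regular 8-gon of circumradius 3.5 (area = (8/2)·3.500²·sin(360°/8) = 34.65 mm²); Merging all regions: the regions partially overlap — summed areas 154.15 mm² minus the doubly-counted overlap 29.20 mm² gives 124.95 mm² — area = 124.95 mm². Checking containment: at z = 14.76 the cross-section extends beyond the z = 4.92 cross-section by about 5.45 mm².

part overhangs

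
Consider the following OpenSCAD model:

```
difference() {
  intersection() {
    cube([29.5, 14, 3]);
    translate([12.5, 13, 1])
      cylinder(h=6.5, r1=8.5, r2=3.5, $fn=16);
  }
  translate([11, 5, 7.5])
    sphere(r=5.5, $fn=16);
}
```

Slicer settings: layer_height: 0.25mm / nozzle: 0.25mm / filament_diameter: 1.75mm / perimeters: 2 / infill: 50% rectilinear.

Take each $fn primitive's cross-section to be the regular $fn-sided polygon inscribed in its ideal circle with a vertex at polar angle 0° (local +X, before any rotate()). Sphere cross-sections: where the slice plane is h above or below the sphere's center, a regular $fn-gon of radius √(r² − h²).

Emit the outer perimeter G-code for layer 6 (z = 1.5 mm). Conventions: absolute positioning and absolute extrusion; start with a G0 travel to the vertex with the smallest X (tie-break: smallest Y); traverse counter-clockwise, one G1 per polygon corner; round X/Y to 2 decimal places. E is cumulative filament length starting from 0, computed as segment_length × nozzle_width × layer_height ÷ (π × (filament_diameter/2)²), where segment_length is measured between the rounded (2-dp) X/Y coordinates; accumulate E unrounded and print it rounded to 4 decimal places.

At z = 1.5 mm: the cube is present — its section is the full 29.5×14 rectangle; the cone at (12.5, 13) contributes a regular 16-gon of circumradius 8.115 (interpolated between r1=8.5 and r2=3.5 at t=0.077); Taking the intersection: the cone at (12.5, 13) partially overlaps the 29.5×14 cube; clipping to the common part keeps 116.85 mm² — 1 connected region; the sphere at (11, 5) does not reach this height (|z−center|=6.000 > r=5.5); Subtracting the remaining from the first: none of the subtracted shapes is present at this height, so that combined region is unchanged — 1 connected region. The outline is a single polygon with 11 vertices. Extrusion per mm of travel: 0.25 × 0.25 / (π × 0.875²) = 0.025984. Accumulating E over each segment gives final E = 1.1231.

G0 X4.38 Y13.00 Z1.50
G1 X5.00 Y9.89 E0.0824
G1 X6.76 Y7.26 E0.1646
G1 X9.39 Y5.50 E0.2469
G1 X12.50 Y4.88 E0.3293
G1 X15.61 Y5.50 E0.4117
G1 X18.24 Y7.26 E0.4939
G1 X20.00 Y9.89 E0.5761
G1 X20.62 Y13.00 E0.6585
G1 X20.42 Y14.00 E0.6850
G1 X4.58 Y14.00 E1.0966
G1 X4.38 Y13.00 E1.1231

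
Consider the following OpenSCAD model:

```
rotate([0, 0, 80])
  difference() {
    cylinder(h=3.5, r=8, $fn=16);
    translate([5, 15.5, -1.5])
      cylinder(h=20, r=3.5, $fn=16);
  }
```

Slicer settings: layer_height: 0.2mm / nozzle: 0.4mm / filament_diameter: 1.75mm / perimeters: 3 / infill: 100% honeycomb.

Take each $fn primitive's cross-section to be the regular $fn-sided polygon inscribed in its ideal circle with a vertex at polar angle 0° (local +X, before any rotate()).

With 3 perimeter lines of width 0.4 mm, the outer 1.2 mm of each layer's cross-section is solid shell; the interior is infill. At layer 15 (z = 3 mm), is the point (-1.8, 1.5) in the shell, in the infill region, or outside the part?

At z = 3 mm: the r=8 cylinder gives a regular 16-gon of circumradius 8 (constant along its height); the r=3.5 cylinder at (5, 15.5) gives a regular 16-gon of circumradius 3.5 (constant along its height); Subtracting the remaining from the first: starting from the r=8 cylinder, the r=3.5 cylinder at (5, 15.5) misses the remaining region (no effect) — 1 connected region; (rotated 80° about Z; rotation is an isometry so areas/perimeters/island counts are preserved). Overall, the cross-section is a single solid region. Undo the 80° rotation: the query point maps to (1.165, 2.033) in the un-rotated model frame. The nearest boundary edge runs (3.06, 7.39)→(5.66, 5.66); distance from the point to it = 5.51 mm. The point is inside the cross-section and 5.51 mm from the nearest boundary — more than the 1.2 mm shell width (3 × 0.4), so it's in the infill interior.

infill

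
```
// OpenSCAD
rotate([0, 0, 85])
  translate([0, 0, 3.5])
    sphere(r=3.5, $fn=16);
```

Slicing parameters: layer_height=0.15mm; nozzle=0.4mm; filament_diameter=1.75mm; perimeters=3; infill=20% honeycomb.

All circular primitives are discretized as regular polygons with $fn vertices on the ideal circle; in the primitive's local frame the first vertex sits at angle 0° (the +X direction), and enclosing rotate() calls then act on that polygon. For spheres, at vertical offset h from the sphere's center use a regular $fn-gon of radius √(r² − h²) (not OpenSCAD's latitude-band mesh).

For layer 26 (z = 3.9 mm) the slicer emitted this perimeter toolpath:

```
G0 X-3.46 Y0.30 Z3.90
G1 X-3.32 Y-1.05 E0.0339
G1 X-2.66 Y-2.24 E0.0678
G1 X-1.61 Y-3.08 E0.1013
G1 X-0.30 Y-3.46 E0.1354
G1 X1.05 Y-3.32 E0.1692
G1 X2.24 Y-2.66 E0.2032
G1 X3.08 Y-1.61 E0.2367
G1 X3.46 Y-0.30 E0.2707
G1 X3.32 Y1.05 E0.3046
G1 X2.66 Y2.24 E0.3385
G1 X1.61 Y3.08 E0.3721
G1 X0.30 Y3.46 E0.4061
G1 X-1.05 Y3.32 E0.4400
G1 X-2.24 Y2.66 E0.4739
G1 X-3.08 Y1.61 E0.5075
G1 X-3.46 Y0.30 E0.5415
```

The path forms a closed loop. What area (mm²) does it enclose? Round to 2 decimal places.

Apply the shoelace formula to the sequence of (X, Y) vertices; enclosed area = 37.01 mm².

37.01 mm²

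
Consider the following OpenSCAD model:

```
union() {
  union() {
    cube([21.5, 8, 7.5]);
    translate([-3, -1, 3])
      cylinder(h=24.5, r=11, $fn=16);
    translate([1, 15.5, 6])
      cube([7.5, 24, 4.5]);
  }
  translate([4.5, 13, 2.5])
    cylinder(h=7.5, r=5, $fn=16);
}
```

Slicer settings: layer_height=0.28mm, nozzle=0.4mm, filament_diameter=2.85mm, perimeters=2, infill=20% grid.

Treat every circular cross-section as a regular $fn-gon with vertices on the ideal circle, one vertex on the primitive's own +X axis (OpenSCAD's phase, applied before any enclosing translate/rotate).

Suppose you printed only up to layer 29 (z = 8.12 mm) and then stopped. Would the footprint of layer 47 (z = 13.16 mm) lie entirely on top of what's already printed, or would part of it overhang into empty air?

Compare the two slices. At z = 8.12: the cube does not reach this height (z outside [0, 7.5]); the r=11 cylinder at (-3, -1) contributes a regular 16-gon of circumradius 11 (area = (16/2)·11.000²·sin(360°/16) = 370.44 mm²); the 7.5×24 cube at (1, 15.5) contributes its full rectangle (area 180.00 mm²); Merging all regions: the 2 present regions are separate (no shared area or edge), so areas and boundary lengths simply add and each stays a separate island — area = 550.44 mm²; the r=5 cylinder at (4.5, 13) contributes a regular 16-gon of circumradius 5 (area = (16/2)·5.000²·sin(360°/16) = 76.54 mm²); Taking the union: the regions partially overlap — summed areas 626.97 mm² minus the doubly-counted overlap 14.24 mm² gives 612.74 mm² — area = 612.74 mm². At z = 13.16: the cube is not intersected at this z (z outside [0, 7.5]); the r=11 cylinder at (-3, -1) gives a regular 16-gon of circumradius 11 (constant along its height) (area = (16/2)·11.000²·sin(360°/16) = 370.44 mm²); the cube at (1, 15.5) is absent (z outside [6, 10.5]); Taking the union: only the r=11 cylinder at (-3, -1) is present, so the union is just that shape — area = 370.44 mm²; the cylinder at (4.5, 13) does not reach this height (z outside [2.5, 10]); Merging all regions: only the result so far is present, so the union is just that shape — area = 370.44 mm². Checking containment: the cross-section at z = 13.16 is a subset of the cross-section at z = 8.12.

entirely on top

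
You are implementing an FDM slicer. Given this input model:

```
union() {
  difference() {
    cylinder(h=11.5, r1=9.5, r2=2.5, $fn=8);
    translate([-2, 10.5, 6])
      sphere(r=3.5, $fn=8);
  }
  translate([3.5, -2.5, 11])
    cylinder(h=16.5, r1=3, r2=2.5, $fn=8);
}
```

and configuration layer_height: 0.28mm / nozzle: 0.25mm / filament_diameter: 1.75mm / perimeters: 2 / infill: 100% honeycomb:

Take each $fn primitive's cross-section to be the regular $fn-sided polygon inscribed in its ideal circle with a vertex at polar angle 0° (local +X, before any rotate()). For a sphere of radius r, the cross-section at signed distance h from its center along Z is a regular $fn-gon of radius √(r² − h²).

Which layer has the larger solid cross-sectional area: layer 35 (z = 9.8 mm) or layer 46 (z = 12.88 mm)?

layer 35 (z = 9.8 mm)

Layer 35 (z = 9.8): the cone: at t=0.852 of its height the radius interpolates to r₁+(r₂−r₁)t = 3.535, giving a regular 8-gon of that circumradius (area = (8/2)·3.535²·sin(360°/8) = 35.34 mm²); the sphere at (-2, 10.5) is not intersected at this z (|z−center|=3.800 > r=3.5); Taking the first minus the rest: none of the subtracted shapes is present at this height, so the cone is unchanged — area = 35.34 mm²; the cone at (3.5, -2.5) is not intersected at this z (z outside [11, 27.5]); Taking the union: only that combined region is present, so the union is just that shape — area = 35.34 mm². So its area = 35.34 mm². Layer 46 (z = 12.88): the cone is not intersected at this z (z outside [0, 11.5]); the sphere at (-2, 10.5) is absent (|z−center|=6.880 > r=3.5); Taking the first minus the rest: the first operand is absent here, so nothing remains; the cone at (3.5, -2.5): at t=0.114 of its height the radius interpolates to r₁+(r₂−r₁)t = 2.943, giving a regular 8-gon of that circumradius (area = (8/2)·2.943²·sin(360°/8) = 24.50 mm²); Combining (union): only the cone at (3.5, -2.5) is present, so the union is just that shape — area = 24.50 mm². So its area = 24.50 mm². Layer 35 is larger (35.34 vs 24.50 mm²).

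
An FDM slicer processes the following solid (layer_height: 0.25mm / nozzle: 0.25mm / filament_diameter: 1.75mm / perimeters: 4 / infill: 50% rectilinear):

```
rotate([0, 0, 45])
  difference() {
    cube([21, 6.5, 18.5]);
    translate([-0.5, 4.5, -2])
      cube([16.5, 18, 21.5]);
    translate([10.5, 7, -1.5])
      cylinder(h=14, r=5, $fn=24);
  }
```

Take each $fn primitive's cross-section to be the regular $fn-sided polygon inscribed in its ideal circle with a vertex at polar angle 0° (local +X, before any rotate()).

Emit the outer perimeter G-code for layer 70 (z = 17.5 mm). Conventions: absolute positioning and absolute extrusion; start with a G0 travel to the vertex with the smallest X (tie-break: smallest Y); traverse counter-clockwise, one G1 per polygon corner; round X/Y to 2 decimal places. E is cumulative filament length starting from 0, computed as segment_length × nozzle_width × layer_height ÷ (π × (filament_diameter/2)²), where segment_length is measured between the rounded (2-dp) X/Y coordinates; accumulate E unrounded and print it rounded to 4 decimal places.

G0 X-3.18 Y3.18 Z17.50
G1 X0.00 Y0.00 E0.1169
G1 X14.85 Y14.85 E0.6626
G1 X10.25 Y19.45 E0.8316
G1 X6.72 Y15.91 E0.9615
G1 X8.13 Y14.50 E1.0133
G1 X-3.18 Y3.18 E1.4291

At z = 17.5 mm: the cube is present — its section is the full 21×6.5 rectangle; the cube at (-0.5, 4.5) is present — its section is the full 16.5×18 rectangle; the cylinder at (10.5, 7) is absent (z outside [-1.5, 12.5]); Subtracting the remaining from the first: starting from the 21×6.5 cube, the 16.5×18 cube at (-0.5, 4.5) partially overlaps it — only the 32.00 mm² overlap (of its 297.00 mm²) is removed, clipping the outline — 1 connected region; (rotated 45° about Z; rotation is an isometry so areas/perimeters/island counts are preserved). The outline is a single polygon with 6 vertices. Extrusion per mm of travel: 0.25 × 0.25 / (π × 0.875²) = 0.025984. Accumulating E over each segment gives final E = 1.4291.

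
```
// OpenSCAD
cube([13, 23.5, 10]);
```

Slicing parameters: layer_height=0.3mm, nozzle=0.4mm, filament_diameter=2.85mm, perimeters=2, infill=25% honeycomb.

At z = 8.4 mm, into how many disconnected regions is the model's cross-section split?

At z = 8.4 mm: the 13×23.5 cube contributes its full rectangle. The result has 1 disconnected region.

1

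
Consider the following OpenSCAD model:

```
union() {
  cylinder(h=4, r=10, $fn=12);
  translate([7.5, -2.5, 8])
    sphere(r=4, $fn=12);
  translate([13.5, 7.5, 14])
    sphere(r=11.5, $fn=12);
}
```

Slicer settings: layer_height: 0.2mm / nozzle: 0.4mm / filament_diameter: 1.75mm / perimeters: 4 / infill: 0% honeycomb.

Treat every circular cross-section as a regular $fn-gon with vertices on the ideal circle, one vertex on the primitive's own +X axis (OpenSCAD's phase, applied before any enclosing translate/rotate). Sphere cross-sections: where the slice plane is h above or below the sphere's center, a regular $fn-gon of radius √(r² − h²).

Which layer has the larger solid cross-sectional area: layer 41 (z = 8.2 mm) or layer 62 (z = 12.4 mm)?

layer 62 (z = 12.4 mm)

Layer 41 (z = 8.2): the cylinder does not reach this height (z outside [0, 4]); the r=4 sphere at (7.5, -2.5) contributes a regular 12-gon of circumradius √(4²−0.2²) = 3.995 (area = (12/2)·3.995²·sin(360°/12) = 47.88 mm²); the r=11.5 sphere at (13.5, 7.5) slices to a regular 12-gon of circumradius 9.930 (√(r²−h²) with h=5.8 from center) (area = (12/2)·9.930²·sin(360°/12) = 295.83 mm²); Taking the union: the regions partially overlap — summed areas 343.71 mm² minus the doubly-counted overlap 8.03 mm² gives 335.68 mm² — area = 335.68 mm². So its area = 335.68 mm². Layer 62 (z = 12.4): the cylinder is not intersected at this z (z outside [0, 4]); the sphere at (7.5, -2.5) is absent (|z−center|=4.400 > r=4); the r=11.5 sphere at (13.5, 7.5) contributes a regular 12-gon of circumradius √(11.5²−1.6²) = 11.388 (area = (12/2)·11.388²·sin(360°/12) = 389.07 mm²); Merging all regions: only the r=11.5 sphere at (13.5, 7.5) is present, so the union is just that shape — area = 389.07 mm². So its area = 389.07 mm². Layer 62 is larger (389.07 vs 335.68 mm²).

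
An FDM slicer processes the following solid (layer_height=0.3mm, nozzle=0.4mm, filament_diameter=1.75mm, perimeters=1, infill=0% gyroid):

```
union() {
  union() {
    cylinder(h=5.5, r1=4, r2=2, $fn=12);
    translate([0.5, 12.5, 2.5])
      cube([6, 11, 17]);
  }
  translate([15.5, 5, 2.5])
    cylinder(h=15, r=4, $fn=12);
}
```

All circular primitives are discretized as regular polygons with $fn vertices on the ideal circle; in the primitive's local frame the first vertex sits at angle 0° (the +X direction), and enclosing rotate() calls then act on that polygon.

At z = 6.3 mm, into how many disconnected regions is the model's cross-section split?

At z = 6.3 mm: the cone is absent (z outside [0, 5.5]); the cube at (0.5, 12.5) is present — its section is the full 6×11 rectangle; Merging all regions: only the 6×11 cube at (0.5, 12.5) is present, so the union is just that shape — 1 connected region; the cylinder at (15.5, 5): section is a regular 12-gon, circumradius r=4; Combining (union): the 2 present regions are separate (no shared area or edge), so areas and boundary lengths simply add and each stays a separate island — 2 connected regions. The result has 2 disconnected regions.

2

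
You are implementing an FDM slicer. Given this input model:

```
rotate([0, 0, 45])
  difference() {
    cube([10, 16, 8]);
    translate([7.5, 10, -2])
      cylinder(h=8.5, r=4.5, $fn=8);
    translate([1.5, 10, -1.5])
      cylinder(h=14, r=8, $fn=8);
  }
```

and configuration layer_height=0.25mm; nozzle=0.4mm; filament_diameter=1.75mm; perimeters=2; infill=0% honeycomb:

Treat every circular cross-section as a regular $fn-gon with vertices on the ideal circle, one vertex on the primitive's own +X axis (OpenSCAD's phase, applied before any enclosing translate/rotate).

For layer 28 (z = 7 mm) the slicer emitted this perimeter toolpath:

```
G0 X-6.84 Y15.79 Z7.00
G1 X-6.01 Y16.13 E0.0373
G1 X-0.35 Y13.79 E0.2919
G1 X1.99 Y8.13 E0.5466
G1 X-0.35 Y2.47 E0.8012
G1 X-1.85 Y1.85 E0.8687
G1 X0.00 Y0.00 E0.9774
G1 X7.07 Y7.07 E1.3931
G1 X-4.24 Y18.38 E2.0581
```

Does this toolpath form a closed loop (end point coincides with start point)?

Start point (G0): (-6.84, 15.79). End point (last G1): the path does not return to the start — open.

no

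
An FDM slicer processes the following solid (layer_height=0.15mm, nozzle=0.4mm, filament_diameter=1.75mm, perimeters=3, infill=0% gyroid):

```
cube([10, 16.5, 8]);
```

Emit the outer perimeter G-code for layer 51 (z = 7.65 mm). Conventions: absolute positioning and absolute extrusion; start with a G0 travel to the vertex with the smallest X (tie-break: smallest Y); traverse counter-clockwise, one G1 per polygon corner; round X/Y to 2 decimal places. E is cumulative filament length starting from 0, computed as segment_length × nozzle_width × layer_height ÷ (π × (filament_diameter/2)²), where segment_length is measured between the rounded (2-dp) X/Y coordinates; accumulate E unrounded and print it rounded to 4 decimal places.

At z = 7.65 mm: the cube is present — its section is the full 10×16.5 rectangle. The outline is a single polygon with 4 vertices. Extrusion per mm of travel: 0.4 × 0.15 / (π × 0.875²) = 0.024945. Accumulating E over each segment gives final E = 1.3221.

G0 X0.00 Y0.00 Z7.65
G1 X10.00 Y0.00 E0.2495
G1 X10.00 Y16.50 E0.6610
G1 X0.00 Y16.50 E0.9105
G1 X0.00 Y0.00 E1.3221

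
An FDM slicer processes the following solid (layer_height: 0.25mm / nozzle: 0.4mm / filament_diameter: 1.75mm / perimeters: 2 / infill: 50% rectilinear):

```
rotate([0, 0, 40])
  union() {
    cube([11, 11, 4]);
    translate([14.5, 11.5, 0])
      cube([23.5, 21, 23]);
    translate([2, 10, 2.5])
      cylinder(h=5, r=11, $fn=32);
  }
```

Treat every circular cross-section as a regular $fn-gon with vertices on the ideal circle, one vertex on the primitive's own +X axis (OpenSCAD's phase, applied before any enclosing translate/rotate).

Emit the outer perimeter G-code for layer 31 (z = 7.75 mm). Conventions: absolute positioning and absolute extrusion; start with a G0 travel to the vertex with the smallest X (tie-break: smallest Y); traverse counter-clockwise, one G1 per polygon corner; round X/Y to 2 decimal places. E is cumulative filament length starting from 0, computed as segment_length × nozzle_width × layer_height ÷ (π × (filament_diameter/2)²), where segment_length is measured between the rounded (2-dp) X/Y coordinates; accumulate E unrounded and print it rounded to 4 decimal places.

At z = 7.75 mm: the cube is absent (z outside [0, 4]); the cube at (14.5, 11.5) is present — its section is the full 23.5×21 rectangle; the cylinder at (2, 10) is not intersected at this z (z outside [2.5, 7.5]); Taking the union: only the 23.5×21 cube at (14.5, 11.5) is present, so the union is just that shape — 1 connected region; (whole slice rotated 40° about Z — lengths, areas and connectivity unchanged). The outline is a single polygon with 4 vertices. Extrusion per mm of travel: 0.4 × 0.25 / (π × 0.875²) = 0.041575. Accumulating E over each segment gives final E = 3.7000.

G0 X-9.78 Y34.22 Z7.75
G1 X3.72 Y18.13 E0.8732
G1 X21.72 Y33.24 E1.8503
G1 X8.22 Y49.32 E2.7232
G1 X-9.78 Y34.22 E3.7000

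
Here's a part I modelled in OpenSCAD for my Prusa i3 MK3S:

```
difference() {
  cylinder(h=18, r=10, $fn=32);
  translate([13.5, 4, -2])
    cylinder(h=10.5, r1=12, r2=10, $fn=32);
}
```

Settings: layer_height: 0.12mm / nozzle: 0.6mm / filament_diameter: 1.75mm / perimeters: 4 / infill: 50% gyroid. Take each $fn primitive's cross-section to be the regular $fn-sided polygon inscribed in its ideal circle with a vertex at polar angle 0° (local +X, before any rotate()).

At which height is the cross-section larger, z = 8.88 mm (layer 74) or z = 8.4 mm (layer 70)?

Layer 74 (z = 8.88): the r=10 cylinder gives a regular 32-gon of circumradius 10 (constant along its height) (area = (32/2)·10.000²·sin(360°/32) = 312.14 mm²); the cone at (13.5, 4) is not intersected at this z (z outside [-2, 8.5]); Taking the first minus the rest: none of the subtracted shapes is present at this height, so the r=10 cylinder is unchanged — area = 312.14 mm². So its area = 312.14 mm². Layer 70 (z = 8.4): the r=10 cylinder contributes a regular 32-gon of circumradius 10 (area = (32/2)·10.000²·sin(360°/32) = 312.14 mm²); the cone at (13.5, 4): at t=0.990 of its height the radius interpolates to r₁+(r₂−r₁)t = 10.019, giving a regular 32-gon of that circumradius (area = (32/2)·10.019²·sin(360°/32) = 313.33 mm²); Subtracting the remaining from the first: starting from the r=10 cylinder (312.14 mm²), the cone at (13.5, 4) partially overlaps it — only the 57.24 mm² overlap (of its 313.33 mm²) is removed, clipping the outline — area = 254.90 mm². So its area = 254.90 mm². Layer 74 is larger (312.14 vs 254.90 mm²).

layer 74 (z = 8.88 mm)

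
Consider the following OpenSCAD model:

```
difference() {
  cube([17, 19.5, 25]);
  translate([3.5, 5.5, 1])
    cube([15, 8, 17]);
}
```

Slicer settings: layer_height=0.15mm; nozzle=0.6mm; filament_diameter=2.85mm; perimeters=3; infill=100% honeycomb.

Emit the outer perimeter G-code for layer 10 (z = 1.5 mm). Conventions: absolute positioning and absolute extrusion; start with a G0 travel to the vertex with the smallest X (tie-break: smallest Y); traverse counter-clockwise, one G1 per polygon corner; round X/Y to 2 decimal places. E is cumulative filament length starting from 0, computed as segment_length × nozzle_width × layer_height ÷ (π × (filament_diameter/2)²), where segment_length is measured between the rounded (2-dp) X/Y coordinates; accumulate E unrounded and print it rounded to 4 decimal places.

At z = 1.5 mm: the 17×19.5 cube contributes its full rectangle; the cube at (3.5, 5.5) is present — its section is the full 15×8 rectangle; Taking the first minus the rest: starting from the 17×19.5 cube, the 15×8 cube at (3.5, 5.5) partially overlaps it — only the 108.00 mm² overlap (of its 120.00 mm²) is removed, clipping the outline — 1 connected region. The outline is a single polygon with 8 vertices. Extrusion per mm of travel: 0.6 × 0.15 / (π × 1.425²) = 0.014108. Accumulating E over each segment gives final E = 1.4108.

G0 X0.00 Y0.00 Z1.50
G1 X17.00 Y0.00 E0.2398
G1 X17.00 Y5.50 E0.3174
G1 X3.50 Y5.50 E0.5079
G1 X3.50 Y13.50 E0.6207
G1 X17.00 Y13.50 E0.8112
G1 X17.00 Y19.50 E0.8959
G1 X0.00 Y19.50 E1.1357
G1 X0.00 Y0.00 E1.4108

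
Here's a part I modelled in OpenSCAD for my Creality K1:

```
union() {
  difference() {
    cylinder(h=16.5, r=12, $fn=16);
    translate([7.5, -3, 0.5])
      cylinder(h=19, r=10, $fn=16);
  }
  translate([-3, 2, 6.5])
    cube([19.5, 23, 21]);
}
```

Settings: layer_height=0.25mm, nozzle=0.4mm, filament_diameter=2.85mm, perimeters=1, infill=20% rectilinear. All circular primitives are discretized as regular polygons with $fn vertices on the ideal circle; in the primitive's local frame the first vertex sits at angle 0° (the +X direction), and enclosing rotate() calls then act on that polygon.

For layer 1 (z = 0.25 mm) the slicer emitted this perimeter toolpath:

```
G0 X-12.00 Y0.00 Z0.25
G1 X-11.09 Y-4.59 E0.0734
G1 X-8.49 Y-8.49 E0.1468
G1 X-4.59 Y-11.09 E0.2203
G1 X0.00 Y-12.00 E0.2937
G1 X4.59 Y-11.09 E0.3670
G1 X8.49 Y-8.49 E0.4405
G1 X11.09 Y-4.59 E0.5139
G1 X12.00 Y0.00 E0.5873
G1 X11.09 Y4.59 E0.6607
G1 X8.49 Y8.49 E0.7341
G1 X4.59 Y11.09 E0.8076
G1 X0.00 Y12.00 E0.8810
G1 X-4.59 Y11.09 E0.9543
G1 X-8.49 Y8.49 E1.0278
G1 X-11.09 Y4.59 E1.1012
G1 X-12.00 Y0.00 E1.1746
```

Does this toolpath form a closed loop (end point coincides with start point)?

Start point (G0): (-12.00, 0.00). End point (last G1): the path returns to the start — closed.

yes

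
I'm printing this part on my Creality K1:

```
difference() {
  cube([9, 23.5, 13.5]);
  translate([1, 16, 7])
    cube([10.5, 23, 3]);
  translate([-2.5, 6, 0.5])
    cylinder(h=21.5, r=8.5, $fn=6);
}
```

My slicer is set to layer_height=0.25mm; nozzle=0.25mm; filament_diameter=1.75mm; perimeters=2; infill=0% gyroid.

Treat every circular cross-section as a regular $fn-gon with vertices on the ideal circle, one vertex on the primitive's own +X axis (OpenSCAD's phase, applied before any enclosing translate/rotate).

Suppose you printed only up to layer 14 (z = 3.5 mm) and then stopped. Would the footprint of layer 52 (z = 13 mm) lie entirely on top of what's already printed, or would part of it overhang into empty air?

entirely on top

Compare the two slices. At z = 3.5: the cube is present — its section is the full 9×23.5 rectangle (area 211.50 mm²); the cube at (1, 16) is not intersected at this z (z outside [7, 10]); the cylinder at (-2.5, 6): section is a regular 6-gon, circumradius r=8.5 (area = (6/2)·8.500²·sin(360°/6) = 187.71 mm²); After the difference (first − rest): starting from the 9×23.5 cube (211.50 mm²), the r=8.5 cylinder at (-2.5, 6) partially overlaps it — only the 54.13 mm² overlap (of its 187.71 mm²) is removed, clipping the outline — area = 157.37 mm². At z = 13: the cube is present — its section is the full 9×23.5 rectangle (area 211.50 mm²); the cube at (1, 16) is not intersected at this z (z outside [7, 10]); the r=8.5 cylinder at (-2.5, 6) contributes a regular 6-gon of circumradius 8.5 (area = (6/2)·8.500²·sin(360°/6) = 187.71 mm²); After the difference (first − rest): starting from the 9×23.5 cube (211.50 mm²), the r=8.5 cylinder at (-2.5, 6) partially overlaps it — only the 54.13 mm² overlap (of its 187.71 mm²) is removed, clipping the outline — area = 157.37 mm². Checking containment: the cross-section at z = 13 is a subset of the cross-section at z = 3.5.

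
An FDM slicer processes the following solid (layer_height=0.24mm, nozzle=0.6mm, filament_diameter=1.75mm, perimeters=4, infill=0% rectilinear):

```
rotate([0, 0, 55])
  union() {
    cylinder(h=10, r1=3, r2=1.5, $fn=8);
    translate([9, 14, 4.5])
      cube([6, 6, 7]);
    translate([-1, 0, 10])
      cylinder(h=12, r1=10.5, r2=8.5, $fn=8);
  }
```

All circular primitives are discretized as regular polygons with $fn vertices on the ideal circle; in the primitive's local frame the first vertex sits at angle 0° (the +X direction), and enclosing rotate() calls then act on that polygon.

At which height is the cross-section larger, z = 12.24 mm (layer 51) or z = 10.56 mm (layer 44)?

layer 44 (z = 10.56 mm)

Layer 51 (z = 12.24): the cone is absent (z outside [0, 10]); the cube at (9, 14) is absent (z outside [4.5, 11.5]); the cone at (-1, 0) contributes a regular 8-gon of circumradius 10.127 (interpolated between r1=10.5 and r2=8.5 at t=0.187) (area = (8/2)·10.127²·sin(360°/8) = 290.05 mm²); Taking the union: only the cone at (-1, 0) is present, so the union is just that shape — area = 290.05 mm²; (rotated 55° about Z; rotation is an isometry so areas/perimeters/island counts are preserved). So its area = 290.05 mm². Layer 44 (z = 10.56): the cone is absent (z outside [0, 10]); the 6×6 cube at (9, 14) contributes its full rectangle (area 36.00 mm²); the cone at (-1, 0) (r1=10.5→r2=8.5) has section circumradius 10.407 here — a regular 8-gon (area = (8/2)·10.407²·sin(360°/8) = 306.32 mm²); Combining (union): the 2 present regions are separate (no shared area or edge), so areas and boundary lengths simply add and each stays a separate island — area = 342.32 mm²; (whole slice rotated 55° about Z — lengths, areas and connectivity unchanged). So its area = 342.32 mm². Layer 44 is larger (342.32 vs 290.05 mm²).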